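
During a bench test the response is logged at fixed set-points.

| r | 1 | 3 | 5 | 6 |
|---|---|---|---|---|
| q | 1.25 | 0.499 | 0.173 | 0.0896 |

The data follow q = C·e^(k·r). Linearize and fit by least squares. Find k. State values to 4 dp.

k = -0.5229

Linearized form: ln q = k·r + ln C. From the 4 transformed points,
Over the data: Σr = 15.0000, Σ(r)² = 71.0000, Σln q = -4.6389, Σr·ln q = -25.1090.
Normal system: [[71.0000, 15.0000]; [15.0000, 4]]·[k, ln C]ᵀ = [-25.1090, -4.6389]ᵀ.
Slope k = (n·Σr·ln q − Σr·Σln q)/(n·Σ(r)² − (Σr)²) = (4·-25.1090 − 15.0000·-4.6389)/59.0000 = -0.52293; ln C = (Σln q − k·Σr)/n = 0.80128.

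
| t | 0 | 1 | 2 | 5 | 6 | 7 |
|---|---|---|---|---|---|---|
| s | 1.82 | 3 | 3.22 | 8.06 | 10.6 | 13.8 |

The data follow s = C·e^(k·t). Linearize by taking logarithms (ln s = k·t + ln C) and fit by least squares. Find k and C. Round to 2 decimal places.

With ln sᵢ as the transformed response and tᵢ as the regressor:
Σt = 21.0000, Σ(t)² = 115.0000, Σln s = 9.9393, Σt·ln s = 46.4097.
Equations: 115.0000·k + 21.0000·ln C = 46.4097;  21.0000·k + 6·ln C = 9.9393.
Δ = 115.0000·6 − (21.0000)² = 249.0000; k = (46.4097·6 − 21.0000·9.9393)/249.0000 = 0.28006, ln C = (115.0000·9.9393 − 21.0000·46.4097)/249.0000 = 0.67635, so C = exp(0.67635) = 1.96668.

k = 0.28, C = 1.97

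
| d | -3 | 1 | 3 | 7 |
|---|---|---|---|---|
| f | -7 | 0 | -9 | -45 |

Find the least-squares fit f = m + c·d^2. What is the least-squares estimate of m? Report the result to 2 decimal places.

m = 0.59

Normal-equation sums: Σ1 = 4, Σd^2 = 68, Σd^2·d^2 = 2564.
For Mᵀf: Σf = -61, Σd^2·f = -2349.
MᵀM·[m, c]ᵀ = Mᵀf becomes [[4, 68]; [68, 2564]]·[m, c]ᵀ = [-61, -2349]ᵀ.
Δ = 4·2564 − 68² = 5632.
m = ((-61)·2564 − 68·(-2349))/5632 = 13/22; c = (4·(-2349) − 68·(-61))/5632 = -41/44.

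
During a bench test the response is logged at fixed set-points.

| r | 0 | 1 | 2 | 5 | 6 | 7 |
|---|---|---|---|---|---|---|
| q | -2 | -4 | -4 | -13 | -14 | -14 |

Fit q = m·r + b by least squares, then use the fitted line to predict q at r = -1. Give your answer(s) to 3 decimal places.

q̂ = 0.229

Sums needed: Σr·r = 115, Σr = 21, Σ1 = 6.
For Mᵀq: Σr·q = -259, Σq = -51.
Eliminating b: 6·(row 1) − 21·(row 2) gives 249·m = 6·(-259) − 21·(-51) = -483, so m = -161/83.
Then b = ((-51) − 21·(-161/83))/6 = -142/83.
At r = -1: q̂ = (-161/83)·(-1) + (-142/83)·(1) = 19/83.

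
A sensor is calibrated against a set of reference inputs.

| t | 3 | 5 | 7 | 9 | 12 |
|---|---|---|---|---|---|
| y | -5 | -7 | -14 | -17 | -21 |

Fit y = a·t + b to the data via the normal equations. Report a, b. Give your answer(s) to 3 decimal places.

From the data, Σt·t = 308, Σt = 36, Σ1 = 5.
And Σt·y = -553, Σy = -64.
Normal equations: [[308, 36]; [36, 5]]·[a, b]ᵀ = [-553, -64]ᵀ.
det = 308·5 − 36² = 244.
a = ((-553)·5 − 36·(-64))/244 = -461/244; b = (308·(-64) − 36·(-553))/244 = 49/61.

a = -1.889, b = 0.803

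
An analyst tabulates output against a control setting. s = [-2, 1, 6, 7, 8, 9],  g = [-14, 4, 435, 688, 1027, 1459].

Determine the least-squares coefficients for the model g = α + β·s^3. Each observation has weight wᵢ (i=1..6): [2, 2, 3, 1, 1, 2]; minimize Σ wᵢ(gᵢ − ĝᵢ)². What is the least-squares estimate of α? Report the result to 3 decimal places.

α = 2.463

Entries of AᵀWA: Σwᵢ·1 = 11, Σwᵢ·s^3 = 2947, Σwᵢ·s^3·s^3 = 1582773.
Right-hand side: Σwᵢ·g = 5918, Σwᵢ·s^3·g = 3171142.
So AᵀWA·[α, β]ᵀ = AᵀWg: [[11, 2947]; [2947, 1582773]]·[α, β]ᵀ = [5918, 3171142]ᵀ.
Determinant 11·1582773 − 2947² = 8725694.
α = (5918·1582773 − 2947·3171142)/8725694 = 10747570/4362847; β = (11·3171142 − 2947·5918)/8725694 = 8721108/4362847.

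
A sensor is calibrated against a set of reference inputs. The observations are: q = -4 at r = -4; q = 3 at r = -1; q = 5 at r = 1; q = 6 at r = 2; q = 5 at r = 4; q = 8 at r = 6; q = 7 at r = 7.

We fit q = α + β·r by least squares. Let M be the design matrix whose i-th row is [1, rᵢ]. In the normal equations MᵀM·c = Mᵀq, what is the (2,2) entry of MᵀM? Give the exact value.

Row 2 ↔ basis r, column 2 ↔ basis r, so (MᵀM)_{2,2} = Σᵢ (r)·(r) = (-4)·(-4) + (-1)·(-1) + (1)·(1) + (2)·(2) + (4)·(4) + (6)·(6) + (7)·(7) = 123.

123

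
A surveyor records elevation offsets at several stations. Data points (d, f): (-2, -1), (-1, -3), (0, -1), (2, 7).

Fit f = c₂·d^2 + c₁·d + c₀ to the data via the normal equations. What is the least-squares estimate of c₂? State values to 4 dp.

XᵀX·[c₂, c₁, c₀]ᵀ = Xᵀf reads: 33·c₂ + (-1)·c₁ + 9·c₀ = 21;  (-1)·c₂ + 9·c₁ + (-1)·c₀ = 19;  9·c₂ + (-1)·c₁ + 4·c₀ = 2.
(Σd^2·d^2 = 33, Σd^2·d = -1, Σd^2 = 9, Σd·d = 9, Σd = -1, Σ1 = 4, Σd^2·f = 21, Σd·f = 19, Σf = 2.)
Row-reducing yields c₂ = 12/11, c₁ = 114/55, c₀ = -79/55.

c₂ = 1.0909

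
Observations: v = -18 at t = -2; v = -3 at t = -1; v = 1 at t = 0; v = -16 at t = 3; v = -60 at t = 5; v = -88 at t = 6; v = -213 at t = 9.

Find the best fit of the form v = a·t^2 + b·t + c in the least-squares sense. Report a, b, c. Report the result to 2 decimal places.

Forming XᵀX = [[8580, 1088, 156]; [1088, 156, 20]; [156, 20, 7]] and Xᵀv = [-22140, -2754, -397]ᵀ gives XᵀX·[a, b, c]ᵀ = Xᵀv.
Solving the 3×3 system (Gaussian elimination) gives a = -119764/40241, b = 237591/80482, c = 47371/40241.

a = -2.98, b = 2.95, c = 1.18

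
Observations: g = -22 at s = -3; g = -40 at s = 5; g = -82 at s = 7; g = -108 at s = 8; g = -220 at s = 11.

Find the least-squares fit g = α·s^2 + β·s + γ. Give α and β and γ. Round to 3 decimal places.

α = -2.012, β = 2.039, γ = 2.008

Compute the Gram sums: Σs^2·s^2 = 21844, Σs^2·s = 2284, Σs^2 = 268, Σs·s = 268, Σs = 28, Σ1 = 5.
Right-hand side: Σs^2·g = -38748, Σs·g = -3992, Σg = -472.
Normal equations: [[21844, 2284, 268]; [2284, 268, 28]; [268, 28, 5]]·[α, β, γ]ᵀ = [-38748, -3992, -472]ᵀ.
Solving the 3×3 system (Gaussian elimination) gives α = -137227/68214, β = 139111/68214, γ = 22824/11369.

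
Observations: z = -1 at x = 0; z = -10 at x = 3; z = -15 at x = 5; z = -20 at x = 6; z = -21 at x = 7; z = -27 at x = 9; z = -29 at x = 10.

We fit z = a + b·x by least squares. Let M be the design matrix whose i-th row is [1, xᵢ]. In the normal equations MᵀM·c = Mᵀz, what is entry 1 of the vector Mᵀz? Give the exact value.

-123

Entry 1 ↔ basis 1, so (Mᵀz)_{1} = Σᵢ zᵢ = (1)·(-1) + (1)·(-10) + (1)·(-15) + (1)·(-20) + (1)·(-21) + (1)·(-27) + (1)·(-29) = -123.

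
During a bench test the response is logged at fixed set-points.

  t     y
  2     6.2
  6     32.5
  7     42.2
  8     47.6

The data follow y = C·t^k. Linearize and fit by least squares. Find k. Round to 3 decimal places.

Let Y = ln y. Fitting Y = k·ln t + ln C by least squares:
XᵀX = [[11.8015, 6.5103]; [6.5103, 4]], rhs = [22.8172, 12.9110]ᵀ  (here Σln t = 6.5103, Σ(ln t)² = 11.8015, Σln y = 12.9110, Σln t·ln y = 22.8172).
Δ = 11.8015·4 − (6.5103)² = 4.8225; k = (22.8172·4 − 6.5103·12.9110)/4.8225 = 1.49599, ln C = (11.8015·12.9110 − 6.5103·22.8172)/4.8225 = 0.79293.

k = 1.496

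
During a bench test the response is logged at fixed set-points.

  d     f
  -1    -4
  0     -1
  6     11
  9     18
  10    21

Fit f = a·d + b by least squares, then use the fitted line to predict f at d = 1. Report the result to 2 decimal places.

f̂ = 0.65

Entries of MᵀM: Σd·d = 218, Σd = 24, Σ1 = 5.
Moment sums: Σd·f = 442, Σf = 45.
Normal equations: [[218, 24]; [24, 5]]·[a, b]ᵀ = [442, 45]ᵀ.
Determinant 218·5 − 24² = 514.
a = (442·5 − 24·45)/514 = 565/257; b = (218·45 − 24·442)/514 = -399/257.
At d = 1: f̂ = (565/257)·(1) + (-399/257)·(1) = 166/257.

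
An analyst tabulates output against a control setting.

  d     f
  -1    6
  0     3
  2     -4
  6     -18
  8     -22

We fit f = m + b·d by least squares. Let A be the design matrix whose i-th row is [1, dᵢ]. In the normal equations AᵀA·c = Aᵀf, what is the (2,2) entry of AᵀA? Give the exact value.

Row 2 ↔ basis d, column 2 ↔ basis d, so (AᵀA)_{2,2} = Σᵢ (d)·(d) = (-1)·(-1) + (0)·(0) + (2)·(2) + (6)·(6) + (8)·(8) = 105.

105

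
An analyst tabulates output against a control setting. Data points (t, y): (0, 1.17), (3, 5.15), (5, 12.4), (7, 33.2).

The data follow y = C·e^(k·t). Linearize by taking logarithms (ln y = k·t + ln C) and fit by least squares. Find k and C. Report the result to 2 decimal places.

k = 0.48, C = 1.19

With ln yᵢ as the transformed response and tᵢ as the regressor:
Σt = 15.0000, Σ(t)² = 83.0000, Σln y = 7.8162, Σt·ln y = 42.0233.
Normal system: [[83.0000, 15.0000]; [15.0000, 4]]·[k, ln C]ᵀ = [42.0233, 7.8162]ᵀ.
Slope k = (n·Σt·ln y − Σt·Σln y)/(n·Σ(t)² − (Σt)²) = (4·42.0233 − 15.0000·7.8162)/107.0000 = 0.47523; ln C = (Σln y − k·Σt)/n = 0.17195, so C = exp(0.17195) = 1.18762.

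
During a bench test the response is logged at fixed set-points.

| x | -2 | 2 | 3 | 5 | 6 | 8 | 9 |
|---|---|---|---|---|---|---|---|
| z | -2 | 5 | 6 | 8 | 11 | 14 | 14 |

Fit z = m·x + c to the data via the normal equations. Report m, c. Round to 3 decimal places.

Normal-equation sums: Σx·x = 223, Σx = 31, Σ1 = 7.
Moment sums: Σx·z = 376, Σz = 56.
Eliminating c: 7·(row 1) − 31·(row 2) gives 600·m = 7·376 − 31·56 = 896, so m = 112/75.
Then c = (56 − 31·(112/75))/7 = 104/75.

m = 1.493, c = 1.387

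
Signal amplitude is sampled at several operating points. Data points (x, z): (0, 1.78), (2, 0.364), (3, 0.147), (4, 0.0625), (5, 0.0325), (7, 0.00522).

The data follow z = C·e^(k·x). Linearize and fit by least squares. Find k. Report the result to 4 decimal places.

k = -0.8293

Linearized form: ln z = k·x + ln C. From the 6 transformed points,
Σx = 21.0000, Σ(x)² = 103.0000, Σln z = -13.8057, Σx·ln z = -72.7829.
Equations: 103.0000·k + 21.0000·ln C = -72.7829;  21.0000·k + 6·ln C = -13.8057.
Solving (det = 177.0000): k = -0.82926, ln C = 0.60145.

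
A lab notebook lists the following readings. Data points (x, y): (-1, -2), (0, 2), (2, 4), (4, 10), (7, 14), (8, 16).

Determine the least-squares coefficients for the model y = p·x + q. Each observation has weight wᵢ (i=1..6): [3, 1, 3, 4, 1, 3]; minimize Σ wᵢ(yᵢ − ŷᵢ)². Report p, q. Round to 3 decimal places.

Entries of MᵀWM: Σwᵢ·x·x = 320, Σwᵢ·x = 50, Σwᵢ·1 = 15.
For MᵀWy: Σwᵢ·x·y = 672, Σwᵢ·y = 110.
det = 320·15 − 50² = 2300.
p = (672·15 − 50·110)/2300 = 229/115; q = (320·110 − 50·672)/2300 = 16/23.

p = 1.991, q = 0.696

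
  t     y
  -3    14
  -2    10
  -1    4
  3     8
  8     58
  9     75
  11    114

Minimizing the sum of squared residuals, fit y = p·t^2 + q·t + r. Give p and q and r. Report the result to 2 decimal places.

Entries of MᵀM: Σt^2·t^2 = 25477, Σt^2·t = 2563, Σt^2 = 289, Σt·t = 289, Σt = 25, Σ1 = 7.
For Mᵀy: Σt^2·y = 23823, Σt·y = 2351, Σy = 283.
Normal equations: [[25477, 2563, 289]; [2563, 289, 25]; [289, 25, 7]]·[p, q, r]ᵀ = [23823, 2351, 283]ᵀ.
Solving the 3×3 system (Gaussian elimination) gives p = 72445/70329, q = -83329/70329, r = 7141/3349.

p = 1.03, q = -1.18, r = 2.13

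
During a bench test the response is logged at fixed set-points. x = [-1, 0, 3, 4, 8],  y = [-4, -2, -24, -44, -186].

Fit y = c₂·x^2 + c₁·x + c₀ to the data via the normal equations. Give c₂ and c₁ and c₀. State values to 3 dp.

c₂ = -3.057, c₁ = 1.298, c₀ = -0.609

Setting ∂/∂c₂ … = 0 gives: 4434·c₂ + 602·c₁ + 90·c₀ = -12828;  602·c₂ + 90·c₁ + 14·c₀ = -1732;  90·c₂ + 14·c₁ + 5·c₀ = -260.
(Σx^2·x^2 = 4434, Σx^2·x = 602, Σx^2 = 90, Σx·x = 90, Σx = 14, Σ1 = 5, Σx^2·y = -12828, Σx·y = -1732, Σy = -260.)
Solving the 3×3 system (Gaussian elimination) gives c₂ = -2791/913, c₁ = 1185/913, c₀ = -556/913.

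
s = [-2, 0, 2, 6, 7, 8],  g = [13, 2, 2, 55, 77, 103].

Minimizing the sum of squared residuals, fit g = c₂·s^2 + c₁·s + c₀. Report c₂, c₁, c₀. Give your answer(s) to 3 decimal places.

Sums needed: Σs^2·s^2 = 7825, Σs^2·s = 1071, Σs^2 = 157, Σs·s = 157, Σs = 21, Σ1 = 6.
Right-hand side: Σs^2·g = 12405, Σs·g = 1671, Σg = 252.
So MᵀM·[c₂, c₁, c₀]ᵀ = Mᵀg: [[7825, 1071, 157]; [1071, 157, 21]; [157, 21, 6]]·[c₂, c₁, c₀]ᵀ = [12405, 1671, 252]ᵀ.
Solving the 3×3 system (Gaussian elimination) gives c₂ = 44253/23036, c₁ = -58713/23036, c₀ = 579/886.

c₂ = 1.921, c₁ = -2.549, c₀ = 0.653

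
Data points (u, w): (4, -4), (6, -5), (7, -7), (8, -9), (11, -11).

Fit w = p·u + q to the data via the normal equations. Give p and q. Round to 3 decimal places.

p = -1.075, q = 0.537

Entries of MᵀM: Σu·u = 286, Σu = 36, Σ1 = 5.
Right-hand side: Σu·w = -288, Σw = -36.
Δ = 286·5 − 36² = 134.
p = ((-288)·5 − 36·(-36))/134 = -72/67; q = (286·(-36) − 36·(-288))/134 = 36/67.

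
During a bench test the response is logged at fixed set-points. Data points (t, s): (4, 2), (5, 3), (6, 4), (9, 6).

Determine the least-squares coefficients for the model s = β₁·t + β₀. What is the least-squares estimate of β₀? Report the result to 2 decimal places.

Setting ∂/∂β₁ … = 0 gives: 158·β₁ + 24·β₀ = 101;  24·β₁ + 4·β₀ = 15.
(Σt·t = 158, Σt = 24, Σ1 = 4, Σt·s = 101, Σs = 15.)
Determinant 158·4 − 24² = 56.
β₁ = (101·4 − 24·15)/56 = 11/14; β₀ = (158·15 − 24·101)/56 = -27/28.

β₀ = -0.96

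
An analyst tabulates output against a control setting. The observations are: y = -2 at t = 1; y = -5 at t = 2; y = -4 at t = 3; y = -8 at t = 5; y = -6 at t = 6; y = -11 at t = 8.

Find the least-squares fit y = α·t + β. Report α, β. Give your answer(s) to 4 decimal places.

Normal-equation sums: Σt·t = 139, Σt = 25, Σ1 = 6.
Right-hand side: Σt·y = -188, Σy = -36.
Eliminating β: 6·(row 1) − 25·(row 2) gives 209·α = 6·(-188) − 25·(-36) = -228, so α = -12/11.
Then β = ((-36) − 25·(-12/11))/6 = -16/11.

α = -1.0909, β = -1.4545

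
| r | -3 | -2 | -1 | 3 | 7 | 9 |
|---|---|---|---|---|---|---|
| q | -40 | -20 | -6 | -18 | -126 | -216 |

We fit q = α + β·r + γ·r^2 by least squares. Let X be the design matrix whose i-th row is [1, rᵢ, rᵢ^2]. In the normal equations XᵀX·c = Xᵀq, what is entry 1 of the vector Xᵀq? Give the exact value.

Entry 1 ↔ basis 1, so (Xᵀq)_{1} = Σᵢ qᵢ = (1)·(-40) + (1)·(-20) + (1)·(-6) + (1)·(-18) + (1)·(-126) + (1)·(-216) = -426.

-426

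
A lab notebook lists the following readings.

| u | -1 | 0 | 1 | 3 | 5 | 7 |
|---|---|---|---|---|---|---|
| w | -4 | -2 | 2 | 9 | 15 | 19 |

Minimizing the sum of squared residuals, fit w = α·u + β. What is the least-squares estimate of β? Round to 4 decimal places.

β = -1.0526

With design matrix M, MᵀM = [[85, 15]; [15, 6]] and Mᵀw = [241, 39]ᵀ.
Eliminating β: 6·(row 1) − 15·(row 2) gives 285·α = 6·241 − 15·39 = 861, so α = 287/95.
Then β = (39 − 15·(287/95))/6 = -20/19.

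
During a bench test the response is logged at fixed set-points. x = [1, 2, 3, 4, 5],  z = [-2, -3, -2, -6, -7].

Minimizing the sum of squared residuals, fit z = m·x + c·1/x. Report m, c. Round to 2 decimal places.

m = -1.29, c = -0.43

Normal-equation sums: Σx·x = 55, Σx·1/x = 5, Σ1/x·1/x = 5269/3600.
And Σx·z = -73, Σ1/x·z = -106/15.
AᵀA·[m, c]ᵀ = Aᵀz becomes [[55, 5]; [5, 5269/3600]]·[m, c]ᵀ = [-73, -106/15]ᵀ.
Determinant 55·(5269/3600) − 5² = 39959/720.
m = ((-73)·(5269/3600) − 5·(-106/15))/(39959/720) = -257437/199795; c = (55·(-106/15) − 5·(-73))/(39959/720) = -17040/39959.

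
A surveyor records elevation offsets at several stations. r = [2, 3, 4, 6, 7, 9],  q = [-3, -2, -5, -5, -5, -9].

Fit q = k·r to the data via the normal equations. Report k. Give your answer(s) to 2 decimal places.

With design matrix X, XᵀX = [[195]] and Xᵀq = [-178]ᵀ.
k = (-178)/195 = -0.912821.

k = -0.91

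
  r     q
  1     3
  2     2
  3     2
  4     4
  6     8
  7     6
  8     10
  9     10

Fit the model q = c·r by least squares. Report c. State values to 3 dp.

c = 1.112

The normal equations are: 260·c = 289.
Hence c = 289 / 260 ≈ 1.11154.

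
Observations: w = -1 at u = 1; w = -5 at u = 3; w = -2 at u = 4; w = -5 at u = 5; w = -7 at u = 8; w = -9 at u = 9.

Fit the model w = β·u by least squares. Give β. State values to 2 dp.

β = -0.95

Compute the Gram sums: Σu·u = 196.
Right-hand side: Σu·w = -186.
So XᵀX·[β]ᵀ = Xᵀw: [[196]]·[β]ᵀ = [-186]ᵀ.
Hence β = -186 / 196 ≈ -0.94898.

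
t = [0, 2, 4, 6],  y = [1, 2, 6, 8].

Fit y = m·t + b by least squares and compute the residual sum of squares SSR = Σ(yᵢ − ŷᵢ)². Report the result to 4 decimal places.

The normal system AᵀA·[m, b]ᵀ = Aᵀy is [[56, 12]; [12, 4]]·[m, b]ᵀ = [76, 17]ᵀ.
Δ = 56·4 − 12² = 80.
m = (76·4 − 12·17)/80 = 5/4; b = (56·17 − 12·76)/80 = 1/2.
Residuals: 1/2, -1, 1/2, 0; SSR = 3/2.

SSR = 1.5000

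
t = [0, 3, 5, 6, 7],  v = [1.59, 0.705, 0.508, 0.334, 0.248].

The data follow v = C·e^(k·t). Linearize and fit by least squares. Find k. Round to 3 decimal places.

Linearized form: ln v = k·t + ln C. From the 5 transformed points,
Σt = 21.0000, Σ(t)² = 119.0000, Σln v = -3.0540, Σt·ln v = -20.7750.
Equations: 119.0000·k + 21.0000·ln C = -20.7750;  21.0000·k + 5·ln C = -3.0540.
Δ = 119.0000·5 − (21.0000)² = 154.0000; k = (-20.7750·5 − 21.0000·-3.0540)/154.0000 = -0.25805, ln C = (119.0000·-3.0540 − 21.0000·-20.7750)/154.0000 = 0.47302.

k = -0.258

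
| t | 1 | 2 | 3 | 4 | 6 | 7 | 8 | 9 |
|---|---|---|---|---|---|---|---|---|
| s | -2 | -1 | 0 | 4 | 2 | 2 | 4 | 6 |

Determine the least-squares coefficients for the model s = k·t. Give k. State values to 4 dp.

Sums needed: Σt·t = 260.
Moment sums: Σt·s = 124.
k = 124/260 = 0.476923.

k = 0.4769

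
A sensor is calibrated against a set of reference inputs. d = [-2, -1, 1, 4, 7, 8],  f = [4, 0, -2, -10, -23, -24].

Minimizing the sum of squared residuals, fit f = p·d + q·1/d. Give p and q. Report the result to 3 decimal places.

Forming XᵀX = [[135, 6]; [6, 7365/3136]] and Xᵀf = [-403, -179/14]ᵀ gives XᵀX·[p, q]ᵀ = Xᵀf.
Δ = 135·(7365/3136) − 6² = 881379/3136.
p = ((-403)·(7365/3136) − 6·(-179/14))/(881379/3136) = -909173/293793; q = (135·(-179/14) − 6·(-403))/(881379/3136) = 723296/293793.

p = -3.095, q = 2.462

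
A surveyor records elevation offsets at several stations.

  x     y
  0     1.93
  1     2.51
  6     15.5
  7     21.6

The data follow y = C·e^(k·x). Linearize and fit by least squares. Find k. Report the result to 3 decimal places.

k = 0.351

Let Y = ln y. Fitting Y = k·x + ln C by least squares:
AᵀA = [[86.0000, 14.0000]; [14.0000, 4]], rhs = [38.8742, 7.3913]ᵀ  (here Σx = 14.0000, Σ(x)² = 86.0000, Σln y = 7.3913, Σx·ln y = 38.8742).
Solving (det = 148.0000): k = 0.35147, ln C = 0.61768.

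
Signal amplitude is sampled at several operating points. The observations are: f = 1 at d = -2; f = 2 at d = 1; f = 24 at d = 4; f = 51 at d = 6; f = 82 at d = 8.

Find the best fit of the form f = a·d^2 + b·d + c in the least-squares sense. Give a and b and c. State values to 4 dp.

XᵀX·[a, b, c]ᵀ = Xᵀf reads: 5665·a + 785·b + 121·c = 7474;  785·a + 121·b + 17·c = 1058;  121·a + 17·b + 5·c = 160.
(Σd^2·d^2 = 5665, Σd^2·d = 785, Σd^2 = 121, Σd·d = 121, Σd = 17, Σ1 = 5, Σd^2·f = 7474, Σd·f = 1058, Σf = 160.)
Solving the 3×3 system (Gaussian elimination) gives a = 1855/1739, b = 6355/3478, c = -93/3478.

a = 1.0667, b = 1.8272, c = -0.0267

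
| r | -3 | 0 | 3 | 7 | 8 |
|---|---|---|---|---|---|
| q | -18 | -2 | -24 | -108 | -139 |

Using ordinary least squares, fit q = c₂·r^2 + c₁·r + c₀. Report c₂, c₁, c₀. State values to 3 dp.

From the data, Σr^2·r^2 = 6659, Σr^2·r = 855, Σr^2 = 131, Σr·r = 131, Σr = 15, Σ1 = 5.
And Σr^2·q = -14566, Σr·q = -1886, Σq = -291.
XᵀX·[c₂, c₁, c₀]ᵀ = Xᵀq becomes [[6659, 855, 131]; [855, 131, 15]; [131, 15, 5]]·[c₂, c₁, c₀]ᵀ = [-14566, -1886, -291]ᵀ.
Inverting the 3×3 Gram matrix, [c₂, c₁, c₀]ᵀ = [-40309/20019, -12841/13346, -102451/40038]ᵀ.

c₂ = -2.014, c₁ = -0.962, c₀ = -2.559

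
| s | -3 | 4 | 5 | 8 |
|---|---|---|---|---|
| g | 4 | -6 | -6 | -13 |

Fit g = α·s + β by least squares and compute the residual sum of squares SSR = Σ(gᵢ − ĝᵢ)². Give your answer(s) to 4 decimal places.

With design matrix M, MᵀM = [[114, 14]; [14, 4]] and Mᵀg = [-170, -21]ᵀ.
Δ = 114·4 − 14² = 260.
α = ((-170)·4 − 14·(-21))/260 = -193/130; β = (114·(-21) − 14·(-170))/260 = -7/130.
Residuals: -2/5, -1/130, 96/65, -139/130; SSR = 453/130.

SSR = 3.4846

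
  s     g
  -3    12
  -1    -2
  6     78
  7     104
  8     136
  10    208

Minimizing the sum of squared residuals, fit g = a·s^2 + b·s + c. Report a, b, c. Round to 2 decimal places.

Entries of MᵀM: Σs^2·s^2 = 17875, Σs^2·s = 2043, Σs^2 = 259, Σs·s = 259, Σs = 27, Σ1 = 6.
Right-hand side: Σs^2·g = 37514, Σs·g = 4330, Σg = 536.
So MᵀM·[a, b, c]ᵀ = Mᵀg: [[17875, 2043, 259]; [2043, 259, 27]; [259, 27, 6]]·[a, b, c]ᵀ = [37514, 4330, 536]ᵀ.
Row-reducing yields a = 22031/11290, b = 84437/56450, c = -46062/28225.

a = 1.95, b = 1.50, c = -1.63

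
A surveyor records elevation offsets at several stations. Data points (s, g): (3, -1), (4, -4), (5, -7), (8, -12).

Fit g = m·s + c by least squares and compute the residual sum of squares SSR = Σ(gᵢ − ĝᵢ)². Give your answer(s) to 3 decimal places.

SSR = 1.714

From the data, Σs·s = 114, Σs = 20, Σ1 = 4.
For Xᵀg: Σs·g = -150, Σg = -24.
Normal equations: [[114, 20]; [20, 4]]·[m, c]ᵀ = [-150, -24]ᵀ.
det = 114·4 − 20² = 56.
m = ((-150)·4 − 20·(-24))/56 = -15/7; c = (114·(-24) − 20·(-150))/56 = 33/7.
Residuals: 5/7, -1/7, -1, 3/7; SSR = 12/7.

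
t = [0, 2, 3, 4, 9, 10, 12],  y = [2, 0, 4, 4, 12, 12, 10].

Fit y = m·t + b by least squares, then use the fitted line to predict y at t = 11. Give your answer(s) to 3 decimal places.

With design matrix X, XᵀX = [[354, 40]; [40, 7]] and Xᵀy = [376, 44]ᵀ.
Determinant 354·7 − 40² = 878.
m = (376·7 − 40·44)/878 = 436/439; b = (354·44 − 40·376)/878 = 268/439.
At t = 11: ŷ = (436/439)·(11) + (268/439)·(1) = 5064/439.

ŷ = 11.535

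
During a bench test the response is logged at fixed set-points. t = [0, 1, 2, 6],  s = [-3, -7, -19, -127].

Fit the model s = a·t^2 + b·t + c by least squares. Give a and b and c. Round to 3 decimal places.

a = -3.191, b = -1.563, c = -2.778

Compute the Gram sums: Σt^2·t^2 = 1313, Σt^2·t = 225, Σt^2 = 41, Σt·t = 41, Σt = 9, Σ1 = 4.
Right-hand side: Σt^2·s = -4655, Σt·s = -807, Σs = -156.
XᵀX·[a, b, c]ᵀ = Xᵀs becomes [[1313, 225, 41]; [225, 41, 9]; [41, 9, 4]]·[a, b, c]ᵀ = [-4655, -807, -156]ᵀ.
Row-reducing yields a = -1439/451, b = -705/451, c = -1253/451.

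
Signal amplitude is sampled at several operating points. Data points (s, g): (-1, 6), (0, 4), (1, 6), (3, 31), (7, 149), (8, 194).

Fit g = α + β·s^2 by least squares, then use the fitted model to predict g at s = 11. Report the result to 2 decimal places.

ĝ = 363.40

Sums needed: Σ1 = 6, Σs^2 = 124, Σs^2·s^2 = 6580.
Moment sums: Σg = 390, Σs^2·g = 20008.
MᵀM·[α, β]ᵀ = Mᵀg becomes [[6, 124]; [124, 6580]]·[α, β]ᵀ = [390, 20008]ᵀ.
det = 6·6580 − 124² = 24104.
α = (390·6580 − 124·20008)/24104 = 10651/3013; β = (6·20008 − 124·390)/24104 = 8961/3013.
At s = 11: ĝ = (10651/3013)·(1) + (8961/3013)·(121) = 1094932/3013.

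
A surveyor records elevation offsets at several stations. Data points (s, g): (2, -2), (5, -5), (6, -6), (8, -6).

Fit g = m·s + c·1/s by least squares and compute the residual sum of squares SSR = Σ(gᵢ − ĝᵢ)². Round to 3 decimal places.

Entries of MᵀM: Σs·s = 129, Σs·1/s = 4, Σ1/s·1/s = 4801/14400.
Moment sums: Σs·g = -113, Σ1/s·g = -15/4.
So MᵀM·[m, c]ᵀ = Mᵀg: [[129, 4]; [4, 4801/14400]]·[m, c]ᵀ = [-113, -15/4]ᵀ.
Δ = 129·(4801/14400) − 4² = 129643/4800.
m = ((-113)·(4801/14400) − 4·(-15/4))/(129643/4800) = -326513/388929; c = (129·(-15/4) − 4·(-113))/(129643/4800) = -152400/129643.
Residuals: 103768/388929, -220640/388929, -99432/129643, 335680/388929; SSR = 671360/388929.

SSR = 1.726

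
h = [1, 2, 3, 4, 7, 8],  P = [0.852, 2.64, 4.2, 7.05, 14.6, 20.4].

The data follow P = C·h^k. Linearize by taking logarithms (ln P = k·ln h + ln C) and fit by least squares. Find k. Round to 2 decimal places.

Let Y = ln P. Fitting Y = k·ln h + ln C by least squares:
Over the data: Σln h = 7.2034, Σ(ln h)² = 11.7199, Σln P = 9.8953, Σln h·ln P = 16.4446.
Normal system: [[11.7199, 7.2034]; [7.2034, 6]]·[k, ln C]ᵀ = [16.4446, 9.8953]ᵀ.
Δ = 11.7199·6 − (7.2034)² = 18.4301; k = (16.4446·6 − 7.2034·9.8953)/18.4301 = 1.48605, ln C = (11.7199·9.8953 − 7.2034·16.4446)/18.4301 = -0.13489.

k = 1.49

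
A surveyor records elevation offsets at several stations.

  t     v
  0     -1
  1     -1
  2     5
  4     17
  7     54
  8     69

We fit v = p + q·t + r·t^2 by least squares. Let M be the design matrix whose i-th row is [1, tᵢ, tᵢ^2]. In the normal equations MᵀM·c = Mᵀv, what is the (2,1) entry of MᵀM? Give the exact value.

22

Row 2 ↔ basis t, column 1 ↔ basis 1, so (MᵀM)_{2,1} = Σᵢ t = (0)·(1) + (1)·(1) + (2)·(1) + (4)·(1) + (7)·(1) + (8)·(1) = 22.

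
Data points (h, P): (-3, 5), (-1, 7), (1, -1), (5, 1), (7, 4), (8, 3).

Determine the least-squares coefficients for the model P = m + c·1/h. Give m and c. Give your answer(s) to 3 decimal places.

The normal equations are: 6·m + (113/840)·c = 19;  (113/840)·m + (1543249/705600)·c = -7157/840.
(Σ1 = 6, Σ1/h = 113/840, Σ1/h·1/h = 1543249/705600, ΣP = 19, Σ1/h·P = -7157/840.)
Determinant 6·(1543249/705600) − (113/840)² = 369869/28224.
m = (19·(1543249/705600) − (113/840)·(-7157/840))/(369869/28224) = 30130472/9246725; c = (6·(-7157/840) − (113/840)·19)/(369869/28224) = -7574952/1849345.

m = 3.259, c = -4.096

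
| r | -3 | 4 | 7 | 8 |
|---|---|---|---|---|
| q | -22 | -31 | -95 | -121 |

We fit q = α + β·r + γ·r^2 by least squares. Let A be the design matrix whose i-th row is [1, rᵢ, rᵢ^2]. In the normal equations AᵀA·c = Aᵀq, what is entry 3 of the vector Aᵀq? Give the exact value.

Entry 3 ↔ basis r^2, so (Aᵀq)_{3} = Σᵢ (r^2)·qᵢ = (9)·(-22) + (16)·(-31) + (49)·(-95) + (64)·(-121) = -13093.

-13093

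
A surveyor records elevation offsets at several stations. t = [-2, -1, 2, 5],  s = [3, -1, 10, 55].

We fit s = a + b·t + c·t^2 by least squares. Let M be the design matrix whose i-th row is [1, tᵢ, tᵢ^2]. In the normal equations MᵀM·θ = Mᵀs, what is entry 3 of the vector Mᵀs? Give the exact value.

1426

Entry 3 ↔ basis t^2, so (Mᵀs)_{3} = Σᵢ (t^2)·sᵢ = (4)·(3) + (1)·(-1) + (4)·(10) + (25)·(55) = 1426.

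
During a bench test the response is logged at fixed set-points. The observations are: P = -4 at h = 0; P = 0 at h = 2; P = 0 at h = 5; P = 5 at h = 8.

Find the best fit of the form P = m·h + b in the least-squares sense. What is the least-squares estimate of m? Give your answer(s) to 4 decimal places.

m = 0.9864

Compute the Gram sums: Σh·h = 93, Σh = 15, Σ1 = 4.
For MᵀP: Σh·P = 40, ΣP = 1.
So MᵀM·[m, b]ᵀ = MᵀP: [[93, 15]; [15, 4]]·[m, b]ᵀ = [40, 1]ᵀ.
Determinant 93·4 − 15² = 147.
m = (40·4 − 15·1)/147 = 145/147; b = (93·1 − 15·40)/147 = -169/49.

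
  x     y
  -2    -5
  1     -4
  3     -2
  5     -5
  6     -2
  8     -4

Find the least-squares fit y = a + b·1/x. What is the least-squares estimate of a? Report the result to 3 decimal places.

The normal equations are: 6·a + (53/40)·b = -22;  (53/40)·a + (20801/14400)·b = -4.
(Σ1 = 6, Σ1/x = 53/40, Σ1/x·1/x = 20801/14400, Σy = -22, Σ1/x·y = -4.)
Determinant 6·(20801/14400) − (53/40)² = 1327/192.
a = ((-22)·(20801/14400) − (53/40)·(-4))/(1327/192) = -381302/99525; b = (6·(-4) − (53/40)·(-22))/(1327/192) = 4944/6635.

a = -3.831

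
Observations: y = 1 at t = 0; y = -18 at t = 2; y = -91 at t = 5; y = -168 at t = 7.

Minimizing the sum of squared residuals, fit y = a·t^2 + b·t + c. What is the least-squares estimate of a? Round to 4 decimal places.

From the data, Σt^2·t^2 = 3042, Σt^2·t = 476, Σt^2 = 78, Σt·t = 78, Σt = 14, Σ1 = 4.
And Σt^2·y = -10579, Σt·y = -1667, Σy = -276.
Inverting the 3×3 Gram matrix, [a, b, c]ᵀ = [-29/10, -1123/290, 32/29]ᵀ.

a = -2.9000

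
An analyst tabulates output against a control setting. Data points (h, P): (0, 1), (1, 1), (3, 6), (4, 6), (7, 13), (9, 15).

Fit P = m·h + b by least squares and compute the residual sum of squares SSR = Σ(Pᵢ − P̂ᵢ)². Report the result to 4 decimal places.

Compute the Gram sums: Σh·h = 156, Σh = 24, Σ1 = 6.
And Σh·P = 269, ΣP = 42.
Normal equations: [[156, 24]; [24, 6]]·[m, b]ᵀ = [269, 42]ᵀ.
Δ = 156·6 − 24² = 360.
m = (269·6 − 24·42)/360 = 101/60; b = (156·42 − 24·269)/360 = 4/15.
Residuals: 11/15, -19/20, 41/60, -1, 19/20, -5/12; SSR = 239/60.

SSR = 3.9833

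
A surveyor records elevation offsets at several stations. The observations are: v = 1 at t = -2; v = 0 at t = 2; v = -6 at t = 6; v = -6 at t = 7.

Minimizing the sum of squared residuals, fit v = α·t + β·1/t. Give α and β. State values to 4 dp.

α = -0.9841, β = 2.8811

Compute the Gram sums: Σt·t = 93, Σt·1/t = 4, Σ1/t·1/t = 967/1764.
Right-hand side: Σt·v = -80, Σ1/t·v = -33/14.
Normal equations: [[93, 4]; [4, 967/1764]]·[α, β]ᵀ = [-80, -33/14]ᵀ.
Eliminating β: (967/1764)·(row 1) − 4·(row 2) gives (20569/588)·α = (967/1764)·(-80) − 4·(-33/14) = -15182/441, so α = -60728/61707.
Then β = ((-33/14) − 4·(-60728/61707))/(967/1764) = 59262/20569.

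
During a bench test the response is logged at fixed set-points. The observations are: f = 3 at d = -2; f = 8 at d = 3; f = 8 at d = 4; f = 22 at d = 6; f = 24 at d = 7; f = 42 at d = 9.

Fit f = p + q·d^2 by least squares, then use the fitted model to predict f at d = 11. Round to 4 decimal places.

Compute the Gram sums: Σ1 = 6, Σd^2 = 195, Σd^2·d^2 = 10611.
For Xᵀf: Σf = 107, Σd^2·f = 5582.
Δ = 6·10611 − 195² = 25641.
p = (107·10611 − 195·5582)/25641 = 15629/8547; q = (6·5582 − 195·107)/25641 = 1403/2849.
At d = 11: f̂ = (15629/8547)·(1) + (1403/2849)·(121) = 524918/8547.

f̂ = 61.4155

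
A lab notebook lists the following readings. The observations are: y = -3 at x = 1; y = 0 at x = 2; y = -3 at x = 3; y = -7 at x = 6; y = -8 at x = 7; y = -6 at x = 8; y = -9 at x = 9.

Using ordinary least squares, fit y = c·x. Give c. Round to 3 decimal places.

Entries of AᵀA: Σx·x = 244.
Right-hand side: Σx·y = -239.
AᵀA·[c]ᵀ = Aᵀy becomes [[244]]·[c]ᵀ = [-239]ᵀ.
Hence c = -239 / 244 ≈ -0.979508.

c = -0.980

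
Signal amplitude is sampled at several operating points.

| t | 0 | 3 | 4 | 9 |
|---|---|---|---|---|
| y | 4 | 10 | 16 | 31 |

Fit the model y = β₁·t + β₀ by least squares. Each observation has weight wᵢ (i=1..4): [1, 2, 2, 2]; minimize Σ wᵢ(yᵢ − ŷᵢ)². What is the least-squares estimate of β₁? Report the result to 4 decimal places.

β₁ = 3.1435

Entries of AᵀWA: Σwᵢ·t·t = 212, Σwᵢ·t = 32, Σwᵢ·1 = 7.
For AᵀWy: Σwᵢ·t·y = 746, Σwᵢ·y = 118.
Normal equations: [[212, 32]; [32, 7]]·[β₁, β₀]ᵀ = [746, 118]ᵀ.
Eliminating β₀: 7·(row 1) − 32·(row 2) gives 460·β₁ = 7·746 − 32·118 = 1446, so β₁ = 723/230.
Then β₀ = (118 − 32·(723/230))/7 = 286/115.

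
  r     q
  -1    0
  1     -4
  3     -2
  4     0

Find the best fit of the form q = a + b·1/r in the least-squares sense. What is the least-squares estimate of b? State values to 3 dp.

b = -1.815

Sums needed: Σ1 = 4, Σ1/r = 7/12, Σ1/r·1/r = 313/144.
Moment sums: Σq = -6, Σ1/r·q = -14/3.
Determinant 4·(313/144) − (7/12)² = 401/48.
a = ((-6)·(313/144) − (7/12)·(-14/3))/(401/48) = -1486/1203; b = (4·(-14/3) − (7/12)·(-6))/(401/48) = -728/401.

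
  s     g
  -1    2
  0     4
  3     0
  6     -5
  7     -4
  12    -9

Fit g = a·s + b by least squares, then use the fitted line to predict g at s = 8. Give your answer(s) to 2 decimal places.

Forming XᵀX = [[239, 27]; [27, 6]] and Xᵀg = [-168, -12]ᵀ gives XᵀX·[a, b]ᵀ = Xᵀg.
det = 239·6 − 27² = 705.
a = ((-168)·6 − 27·(-12))/705 = -228/235; b = (239·(-12) − 27·(-168))/705 = 556/235.
At s = 8: ĝ = (-228/235)·(8) + (556/235)·(1) = -1268/235.

ĝ = -5.40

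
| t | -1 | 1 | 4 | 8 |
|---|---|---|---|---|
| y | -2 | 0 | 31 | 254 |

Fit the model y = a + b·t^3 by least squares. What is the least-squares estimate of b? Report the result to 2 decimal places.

b = 0.50

Forming AᵀA = [[4, 576]; [576, 266242]] and Aᵀy = [283, 132034]ᵀ gives AᵀA·[a, b]ᵀ = Aᵀy.
det = 4·266242 − 576² = 733192.
a = (283·266242 − 576·132034)/733192 = -352549/366596; b = (4·132034 − 576·283)/733192 = 45641/91649.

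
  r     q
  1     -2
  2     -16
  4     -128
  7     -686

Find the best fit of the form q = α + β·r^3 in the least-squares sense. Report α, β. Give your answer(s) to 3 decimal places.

Compute the Gram sums: Σ1 = 4, Σr^3 = 416, Σr^3·r^3 = 121810.
For Xᵀq: Σq = -832, Σr^3·q = -243620.
det = 4·121810 − 416² = 314184.
α = ((-832)·121810 − 416·(-243620))/314184 = 0; β = (4·(-243620) − 416·(-832))/314184 = -2.

α = 0.000, β = -2.000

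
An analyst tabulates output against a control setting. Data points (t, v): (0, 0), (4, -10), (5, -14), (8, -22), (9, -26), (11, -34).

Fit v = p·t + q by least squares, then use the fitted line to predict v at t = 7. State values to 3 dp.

The normal system XᵀX·[p, q]ᵀ = Xᵀv is [[307, 37]; [37, 6]]·[p, q]ᵀ = [-894, -106]ᵀ.
Δ = 307·6 − 37² = 473.
p = ((-894)·6 − 37·(-106))/473 = -1442/473; q = (307·(-106) − 37·(-894))/473 = 536/473.
At t = 7: v̂ = (-1442/473)·(7) + (536/473)·(1) = -9558/473.

v̂ = -20.207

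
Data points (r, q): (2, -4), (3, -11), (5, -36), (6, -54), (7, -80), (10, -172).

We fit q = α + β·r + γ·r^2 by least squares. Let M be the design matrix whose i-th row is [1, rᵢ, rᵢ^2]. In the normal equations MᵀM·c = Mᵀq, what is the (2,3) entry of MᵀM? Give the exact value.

1719

Row 2 ↔ basis r, column 3 ↔ basis r^2, so (MᵀM)_{2,3} = Σᵢ (r)·(r^2) = (2)·(4) + (3)·(9) + (5)·(25) + (6)·(36) + (7)·(49) + (10)·(100) = 1719.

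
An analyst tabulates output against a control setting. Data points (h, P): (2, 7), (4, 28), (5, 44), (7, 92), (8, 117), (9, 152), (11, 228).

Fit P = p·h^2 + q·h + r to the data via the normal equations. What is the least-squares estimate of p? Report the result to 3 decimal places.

Sums needed: Σh^2·h^2 = 28596, Σh^2·h = 3112, Σh^2 = 360, Σh·h = 360, Σh = 46, Σ1 = 7.
Moment sums: Σh^2·P = 53472, Σh·P = 5802, ΣP = 668.
So MᵀM·[p, q, r]ᵀ = MᵀP: [[28596, 3112, 360]; [3112, 360, 46]; [360, 46, 7]]·[p, q, r]ᵀ = [53472, 5802, 668]ᵀ.
Solving the 3×3 system (Gaussian elimination) gives p = 21611/10901, q = -25389/21802, r = 1115/991.

p = 1.982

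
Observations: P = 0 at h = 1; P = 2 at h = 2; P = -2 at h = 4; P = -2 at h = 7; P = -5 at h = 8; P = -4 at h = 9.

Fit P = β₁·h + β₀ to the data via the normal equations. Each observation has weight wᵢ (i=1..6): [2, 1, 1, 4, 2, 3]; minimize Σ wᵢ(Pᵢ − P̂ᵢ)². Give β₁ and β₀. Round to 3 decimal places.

From the data, Σwᵢ·h·h = 589, Σwᵢ·h = 79, Σwᵢ·1 = 13.
For XᵀWP: Σwᵢ·h·P = -248, Σwᵢ·P = -30.
Normal equations: [[589, 79]; [79, 13]]·[β₁, β₀]ᵀ = [-248, -30]ᵀ.
Determinant 589·13 − 79² = 1416.
β₁ = ((-248)·13 − 79·(-30))/1416 = -427/708; β₀ = (589·(-30) − 79·(-248))/1416 = 961/708.

β₁ = -0.603, β₀ = 1.357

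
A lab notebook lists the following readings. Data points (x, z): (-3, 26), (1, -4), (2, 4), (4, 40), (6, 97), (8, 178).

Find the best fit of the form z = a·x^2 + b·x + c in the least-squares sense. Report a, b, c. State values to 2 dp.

a = 3.01, b = -1.16, c = -4.98

Compute the Gram sums: Σx^2·x^2 = 5746, Σx^2·x = 774, Σx^2 = 130, Σx·x = 130, Σx = 18, Σ1 = 6.
Right-hand side: Σx^2·z = 15770, Σx·z = 2092, Σz = 341.
Normal equations: [[5746, 774, 130]; [774, 130, 18]; [130, 18, 6]]·[a, b, c]ᵀ = [15770, 2092, 341]ᵀ.
Solving the 3×3 system (Gaussian elimination) gives a = 169883/56380, b = -65327/56380, c = -140277/28190.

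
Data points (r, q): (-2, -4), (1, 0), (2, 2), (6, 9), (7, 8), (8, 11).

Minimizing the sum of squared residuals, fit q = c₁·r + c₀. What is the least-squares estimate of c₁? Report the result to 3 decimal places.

c₁ = 1.483

Sums needed: Σr·r = 158, Σr = 22, Σ1 = 6.
Moment sums: Σr·q = 210, Σq = 26.
So XᵀX·[c₁, c₀]ᵀ = Xᵀq: [[158, 22]; [22, 6]]·[c₁, c₀]ᵀ = [210, 26]ᵀ.
Δ = 158·6 − 22² = 464.
c₁ = (210·6 − 22·26)/464 = 43/29; c₀ = (158·26 − 22·210)/464 = -32/29.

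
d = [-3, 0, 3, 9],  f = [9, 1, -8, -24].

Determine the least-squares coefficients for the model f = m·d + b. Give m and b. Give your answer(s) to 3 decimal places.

Normal-equation sums: Σd·d = 99, Σd = 9, Σ1 = 4.
For Mᵀf: Σd·f = -267, Σf = -22.
Normal equations: [[99, 9]; [9, 4]]·[m, b]ᵀ = [-267, -22]ᵀ.
det = 99·4 − 9² = 315.
m = ((-267)·4 − 9·(-22))/315 = -58/21; b = (99·(-22) − 9·(-267))/315 = 5/7.

m = -2.762, b = 0.714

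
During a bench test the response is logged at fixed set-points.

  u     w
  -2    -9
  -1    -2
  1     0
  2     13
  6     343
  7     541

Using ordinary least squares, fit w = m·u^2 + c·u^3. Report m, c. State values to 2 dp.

m = 0.48, c = 1.51

Forming AᵀA = [[3731, 24583]; [24583, 164435]] and Aᵀw = [38871, 259829]ᵀ gives AᵀA·[m, c]ᵀ = Aᵀw.
Δ = 3731·164435 − 24583² = 9183096.
m = (38871·164435 − 24583·259829)/9183096 = 2188289/4591548; c = (3731·259829 − 24583·38871)/9183096 = 532931/353196.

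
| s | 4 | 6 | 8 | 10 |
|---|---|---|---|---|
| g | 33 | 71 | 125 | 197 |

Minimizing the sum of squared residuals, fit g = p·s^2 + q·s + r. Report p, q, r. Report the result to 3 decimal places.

p = 2.125, q = -2.450, r = 8.900

With design matrix A, AᵀA = [[15648, 1792, 216]; [1792, 216, 28]; [216, 28, 4]] and Aᵀg = [30784, 3528, 426]ᵀ.
Solving the 3×3 system (Gaussian elimination) gives p = 17/8, q = -49/20, r = 89/10.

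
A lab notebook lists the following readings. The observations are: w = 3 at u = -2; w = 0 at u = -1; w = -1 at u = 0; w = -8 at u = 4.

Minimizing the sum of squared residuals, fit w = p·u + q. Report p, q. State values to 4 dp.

p = -1.7590, q = -1.0602

The normal system MᵀM·[p, q]ᵀ = Mᵀw is [[21, 1]; [1, 4]]·[p, q]ᵀ = [-38, -6]ᵀ.
det = 21·4 − 1² = 83.
p = ((-38)·4 − 1·(-6))/83 = -146/83; q = (21·(-6) − 1·(-38))/83 = -88/83.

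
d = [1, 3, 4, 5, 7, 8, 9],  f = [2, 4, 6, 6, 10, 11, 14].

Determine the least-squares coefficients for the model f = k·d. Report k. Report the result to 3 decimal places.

k = 1.437

Sums needed: Σd·d = 245.
Moment sums: Σd·f = 352.
MᵀM·[k]ᵀ = Mᵀf becomes [[245]]·[k]ᵀ = [352]ᵀ.
k = 352/245 = 1.43673.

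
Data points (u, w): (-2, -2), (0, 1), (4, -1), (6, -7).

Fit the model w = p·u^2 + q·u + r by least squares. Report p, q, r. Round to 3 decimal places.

Sums needed: Σu^2·u^2 = 1568, Σu^2·u = 272, Σu^2 = 56, Σu·u = 56, Σu = 8, Σ1 = 4.
And Σu^2·w = -276, Σu·w = -42, Σw = -9.
So AᵀA·[p, q, r]ᵀ = Aᵀw: [[1568, 272, 56]; [272, 56, 8]; [56, 8, 4]]·[p, q, r]ᵀ = [-276, -42, -9]ᵀ.
Solving the 3×3 system (Gaussian elimination) gives p = -3/8, q = 9/10, r = 6/5.

p = -0.375, q = 0.900, r = 1.200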